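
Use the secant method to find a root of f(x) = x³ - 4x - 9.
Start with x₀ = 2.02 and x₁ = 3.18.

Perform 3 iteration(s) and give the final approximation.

f(x) = x³ - 4x - 9
x₀ = 2.02, x₁ = 3.18

Secant formula: x_{n+1} = x_n - f(x_n)(x_n - x_{n-1})/(f(x_n) - f(x_{n-1}))

Iteration 1:
  f(2.020000) = -8.837592
  f(3.180000) = 10.437432
  x_2 = 3.180000 - 10.437432×(3.180000 - 2.020000)/(10.437432 - (-8.837592))
       = 2.551860
Iteration 2:
  f(3.180000) = 10.437432
  f(2.551860) = -2.589761
  x_3 = 2.551860 - (-2.589761)×(2.551860 - 3.180000)/(-2.589761 - 10.437432)
       = 2.676732
Iteration 3:
  f(2.551860) = -2.589761
  f(2.676732) = -0.528431
  x_4 = 2.676732 - (-0.528431)×(2.676732 - 2.551860)/(-0.528431 - (-2.589761))
       = 2.708743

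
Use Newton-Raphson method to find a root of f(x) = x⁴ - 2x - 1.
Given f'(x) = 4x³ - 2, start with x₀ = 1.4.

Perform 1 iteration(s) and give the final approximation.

f(x) = x⁴ - 2x - 1
f'(x) = 4x³ - 2
x₀ = 1.4

Newton-Raphson formula: x_{n+1} = x_n - f(x_n)/f'(x_n)

Iteration 1:
  f(1.400000) = 0.041600
  f'(1.400000) = 8.976000
  x_1 = 1.400000 - 0.041600/8.976000 = 1.395365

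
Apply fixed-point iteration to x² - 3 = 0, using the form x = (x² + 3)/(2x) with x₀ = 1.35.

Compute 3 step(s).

Equation: x² - 3 = 0
Fixed-point form: x = (x² + 3)/(2x)
x₀ = 1.35

x_1 = g(1.350000) = 1.786111
x_2 = g(1.786111) = 1.732869
x_3 = g(1.732869) = 1.732051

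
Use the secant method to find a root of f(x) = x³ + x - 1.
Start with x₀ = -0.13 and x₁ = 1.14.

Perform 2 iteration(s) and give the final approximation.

f(x) = x³ + x - 1
x₀ = -0.13, x₁ = 1.14

Secant formula: x_{n+1} = x_n - f(x_n)(x_n - x_{n-1})/(f(x_n) - f(x_{n-1}))

Iteration 1:
  f(-0.130000) = -1.132197
  f(1.140000) = 1.621544
  x_2 = 1.140000 - 1.621544×(1.140000 - (-0.130000))/(1.621544 - (-1.132197))
       = 0.392159
Iteration 2:
  f(1.140000) = 1.621544
  f(0.392159) = -0.547532
  x_3 = 0.392159 - (-0.547532)×(0.392159 - 1.140000)/(-0.547532 - 1.621544)
       = 0.580934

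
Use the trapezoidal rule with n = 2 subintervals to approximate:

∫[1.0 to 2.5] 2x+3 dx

f(x) = 2x+3
a = 1.0, b = 2.5, n = 2
h = (b - a)/n = 0.750000

Trapezoidal rule: (h/2)[f(x₀) + 2f(x₁) + 2f(x₂) + ... + f(xₙ)]

x_0 = 1.0000, f(x_0) = 5.000000, coefficient = 1
x_1 = 1.7500, f(x_1) = 6.500000, coefficient = 2
x_2 = 2.5000, f(x_2) = 8.000000, coefficient = 1

I ≈ (0.750000/2) × 26.000000 = 9.750000
Exact value: 9.750000
Error: 0.000000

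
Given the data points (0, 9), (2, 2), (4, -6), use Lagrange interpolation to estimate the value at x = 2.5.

Lagrange interpolation formula:
P(x) = Σ yᵢ × Lᵢ(x)
where Lᵢ(x) = Π_{j≠i} (x - xⱼ)/(xᵢ - xⱼ)

L_0(2.5) = (2.5 - 2)/(0 - 2) × (2.5 - 4)/(0 - 4) = -0.093750
L_1(2.5) = (2.5 - 0)/(2 - 0) × (2.5 - 4)/(2 - 4) = 0.937500
L_2(2.5) = (2.5 - 0)/(4 - 0) × (2.5 - 2)/(4 - 2) = 0.156250

P(2.5) = 9×L_0(2.5) + 2×L_1(2.5) + (-6)×L_2(2.5)
P(2.5) = 0.093750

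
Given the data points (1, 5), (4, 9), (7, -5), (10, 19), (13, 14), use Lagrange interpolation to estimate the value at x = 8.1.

Lagrange interpolation formula:
P(x) = Σ yᵢ × Lᵢ(x)
where Lᵢ(x) = Π_{j≠i} (x - xⱼ)/(xᵢ - xⱼ)

L_0(8.1) = (8.1 - 4)/(1 - 4) × (8.1 - 7)/(1 - 7) × (8.1 - 10)/(1 - 10) × (8.1 - 13)/(1 - 13) = 0.021599
L_1(8.1) = (8.1 - 1)/(4 - 1) × (8.1 - 7)/(4 - 7) × (8.1 - 10)/(4 - 10) × (8.1 - 13)/(4 - 13) = -0.149611
L_2(8.1) = (8.1 - 1)/(7 - 1) × (8.1 - 4)/(7 - 4) × (8.1 - 10)/(7 - 10) × (8.1 - 13)/(7 - 13) = 0.836463
L_3(8.1) = (8.1 - 1)/(10 - 1) × (8.1 - 4)/(10 - 4) × (8.1 - 7)/(10 - 7) × (8.1 - 13)/(10 - 13) = 0.322845
L_4(8.1) = (8.1 - 1)/(13 - 1) × (8.1 - 4)/(13 - 4) × (8.1 - 7)/(13 - 7) × (8.1 - 10)/(13 - 10) = -0.031296

P(8.1) = 5×L_0(8.1) + 9×L_1(8.1) + (-5)×L_2(8.1) + 19×L_3(8.1) + 14×L_4(8.1)
P(8.1) = 0.275092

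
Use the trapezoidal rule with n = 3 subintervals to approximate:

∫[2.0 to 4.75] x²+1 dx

f(x) = x²+1
a = 2.0, b = 4.75, n = 3
h = (b - a)/n = 0.916667

Trapezoidal rule: (h/2)[f(x₀) + 2f(x₁) + 2f(x₂) + ... + f(xₙ)]

x_0 = 2.0000, f(x_0) = 5.000000, coefficient = 1
x_1 = 2.9167, f(x_1) = 9.506944, coefficient = 2
x_2 = 3.8333, f(x_2) = 15.694444, coefficient = 2
x_3 = 4.7500, f(x_3) = 23.562500, coefficient = 1

I ≈ (0.916667/2) × 78.965278 = 36.192419
Exact value: 35.807292
Error: 0.385127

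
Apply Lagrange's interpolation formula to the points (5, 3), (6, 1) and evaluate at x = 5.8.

Lagrange interpolation formula:
P(x) = Σ yᵢ × Lᵢ(x)
where Lᵢ(x) = Π_{j≠i} (x - xⱼ)/(xᵢ - xⱼ)

L_0(5.8) = (5.8 - 6)/(5 - 6) = 0.200000
L_1(5.8) = (5.8 - 5)/(6 - 5) = 0.800000

P(5.8) = 3×L_0(5.8) + 1×L_1(5.8)
P(5.8) = 1.400000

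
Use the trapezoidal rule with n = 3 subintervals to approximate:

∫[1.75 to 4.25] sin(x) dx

f(x) = sin(x)
a = 1.75, b = 4.25, n = 3
h = (b - a)/n = 0.833333

Trapezoidal rule: (h/2)[f(x₀) + 2f(x₁) + 2f(x₂) + ... + f(xₙ)]

x_0 = 1.7500, f(x_0) = 0.983986, coefficient = 1
x_1 = 2.5833, f(x_1) = 0.529711, coefficient = 2
x_2 = 3.4167, f(x_2) = -0.271618, coefficient = 2
x_3 = 4.2500, f(x_3) = -0.894989, coefficient = 1

I ≈ (0.833333/2) × 0.605181 = 0.252159
Exact value: 0.267841
Error: 0.015683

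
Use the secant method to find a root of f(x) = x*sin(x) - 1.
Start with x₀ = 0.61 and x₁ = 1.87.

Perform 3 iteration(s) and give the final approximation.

f(x) = x*sin(x) - 1
x₀ = 0.61, x₁ = 1.87

Secant formula: x_{n+1} = x_n - f(x_n)(x_n - x_{n-1})/(f(x_n) - f(x_{n-1}))

Iteration 1:
  f(0.610000) = -0.650551
  f(1.870000) = 0.786919
  x_2 = 1.870000 - 0.786919×(1.870000 - 0.610000)/(0.786919 - (-0.650551))
       = 1.180234
Iteration 2:
  f(1.870000) = 0.786919
  f(1.180234) = 0.091357
  x_3 = 1.180234 - 0.091357×(1.180234 - 1.870000)/(0.091357 - 0.786919)
       = 1.089639
Iteration 3:
  f(1.180234) = 0.091357
  f(1.089639) = -0.034079
  x_4 = 1.089639 - (-0.034079)×(1.089639 - 1.180234)/(-0.034079 - 0.091357)
       = 1.114252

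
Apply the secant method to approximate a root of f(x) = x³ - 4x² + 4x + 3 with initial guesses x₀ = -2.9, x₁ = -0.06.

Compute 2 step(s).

f(x) = x³ - 4x² + 4x + 3
x₀ = -2.9, x₁ = -0.06

Secant formula: x_{n+1} = x_n - f(x_n)(x_n - x_{n-1})/(f(x_n) - f(x_{n-1}))

Iteration 1:
  f(-2.900000) = -66.629000
  f(-0.060000) = 2.745384
  x_2 = -0.060000 - 2.745384×(-0.060000 - (-2.900000))/(2.745384 - (-66.629000))
       = -0.172389
Iteration 2:
  f(-0.060000) = 2.745384
  f(-0.172389) = 2.186451
  x_3 = -0.172389 - 2.186451×(-0.172389 - (-0.060000))/(2.186451 - 2.745384)
       = -0.612034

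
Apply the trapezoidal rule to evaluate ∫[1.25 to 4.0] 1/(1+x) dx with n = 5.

f(x) = 1/(1+x)
a = 1.25, b = 4.0, n = 5
h = (b - a)/n = 0.550000

Trapezoidal rule: (h/2)[f(x₀) + 2f(x₁) + 2f(x₂) + ... + f(xₙ)]

x_0 = 1.2500, f(x_0) = 0.444444, coefficient = 1
x_1 = 1.8000, f(x_1) = 0.357143, coefficient = 2
x_2 = 2.3500, f(x_2) = 0.298507, coefficient = 2
x_3 = 2.9000, f(x_3) = 0.256410, coefficient = 2
x_4 = 3.4500, f(x_4) = 0.224719, coefficient = 2
x_5 = 4.0000, f(x_5) = 0.200000, coefficient = 1

I ≈ (0.550000/2) × 2.918004 = 0.802451
Exact value: 0.798508
Error: 0.003943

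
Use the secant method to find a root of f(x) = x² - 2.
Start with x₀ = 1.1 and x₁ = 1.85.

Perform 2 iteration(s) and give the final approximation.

f(x) = x² - 2
x₀ = 1.1, x₁ = 1.85

Secant formula: x_{n+1} = x_n - f(x_n)(x_n - x_{n-1})/(f(x_n) - f(x_{n-1}))

Iteration 1:
  f(1.100000) = -0.790000
  f(1.850000) = 1.422500
  x_2 = 1.850000 - 1.422500×(1.850000 - 1.100000)/(1.422500 - (-0.790000))
       = 1.367797
Iteration 2:
  f(1.850000) = 1.422500
  f(1.367797) = -0.129132
  x_3 = 1.367797 - (-0.129132)×(1.367797 - 1.850000)/(-0.129132 - 1.422500)
       = 1.407927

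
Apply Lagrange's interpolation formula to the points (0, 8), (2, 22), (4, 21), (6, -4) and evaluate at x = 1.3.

Lagrange interpolation formula:
P(x) = Σ yᵢ × Lᵢ(x)
where Lᵢ(x) = Π_{j≠i} (x - xⱼ)/(xᵢ - xⱼ)

L_0(1.3) = (1.3 - 2)/(0 - 2) × (1.3 - 4)/(0 - 4) × (1.3 - 6)/(0 - 6) = 0.185062
L_1(1.3) = (1.3 - 0)/(2 - 0) × (1.3 - 4)/(2 - 4) × (1.3 - 6)/(2 - 6) = 1.031063
L_2(1.3) = (1.3 - 0)/(4 - 0) × (1.3 - 2)/(4 - 2) × (1.3 - 6)/(4 - 6) = -0.267313
L_3(1.3) = (1.3 - 0)/(6 - 0) × (1.3 - 2)/(6 - 2) × (1.3 - 4)/(6 - 4) = 0.051188

P(1.3) = 8×L_0(1.3) + 22×L_1(1.3) + 21×L_2(1.3) + (-4)×L_3(1.3)
P(1.3) = 18.345563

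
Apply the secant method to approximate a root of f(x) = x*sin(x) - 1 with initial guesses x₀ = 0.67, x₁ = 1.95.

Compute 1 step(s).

f(x) = x*sin(x) - 1
x₀ = 0.67, x₁ = 1.95

Secant formula: x_{n+1} = x_n - f(x_n)(x_n - x_{n-1})/(f(x_n) - f(x_{n-1}))

Iteration 1:
  f(0.670000) = -0.583939
  f(1.950000) = 0.811471
  x_2 = 1.950000 - 0.811471×(1.950000 - 0.670000)/(0.811471 - (-0.583939))
       = 1.205643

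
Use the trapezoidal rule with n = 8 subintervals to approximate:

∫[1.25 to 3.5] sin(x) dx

f(x) = sin(x)
a = 1.25, b = 3.5, n = 8
h = (b - a)/n = 0.281250

Trapezoidal rule: (h/2)[f(x₀) + 2f(x₁) + 2f(x₂) + ... + f(xₙ)]

x_0 = 1.2500, f(x_0) = 0.948985, coefficient = 1
x_1 = 1.5312, f(x_1) = 0.999218, coefficient = 2
x_2 = 1.8125, f(x_2) = 0.970932, coefficient = 2
x_3 = 2.0938, f(x_3) = 0.866348, coefficient = 2
x_4 = 2.3750, f(x_4) = 0.693685, coefficient = 2
x_5 = 2.6562, f(x_5) = 0.466511, coefficient = 2
x_6 = 2.9375, f(x_6) = 0.202679, coefficient = 2
x_7 = 3.2188, f(x_7) = -0.077081, coefficient = 2
x_8 = 3.5000, f(x_8) = -0.350783, coefficient = 1

I ≈ (0.281250/2) × 8.842785 = 1.243517
Exact value: 1.251779
Error: 0.008262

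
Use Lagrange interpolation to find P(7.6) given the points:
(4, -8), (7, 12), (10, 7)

Lagrange interpolation formula:
P(x) = Σ yᵢ × Lᵢ(x)
where Lᵢ(x) = Π_{j≠i} (x - xⱼ)/(xᵢ - xⱼ)

L_0(7.6) = (7.6 - 7)/(4 - 7) × (7.6 - 10)/(4 - 10) = -0.080000
L_1(7.6) = (7.6 - 4)/(7 - 4) × (7.6 - 10)/(7 - 10) = 0.960000
L_2(7.6) = (7.6 - 4)/(10 - 4) × (7.6 - 7)/(10 - 7) = 0.120000

P(7.6) = (-8)×L_0(7.6) + 12×L_1(7.6) + 7×L_2(7.6)
P(7.6) = 13.000000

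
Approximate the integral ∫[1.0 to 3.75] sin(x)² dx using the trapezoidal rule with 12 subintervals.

f(x) = sin(x)²
a = 1.0, b = 3.75, n = 12
h = (b - a)/n = 0.229167

Trapezoidal rule: (h/2)[f(x₀) + 2f(x₁) + 2f(x₂) + ... + f(xₙ)]

x_0 = 1.0000, f(x_0) = 0.708073, coefficient = 1
x_1 = 1.2292, f(x_1) = 0.887760, coefficient = 2
x_2 = 1.4583, f(x_2) = 0.987405, coefficient = 2
x_3 = 1.6875, f(x_3) = 0.986442, coefficient = 2
x_4 = 1.9167, f(x_4) = 0.885068, coefficient = 2
x_5 = 2.1458, f(x_5) = 0.704210, coefficient = 2
x_6 = 2.3750, f(x_6) = 0.481199, coefficient = 2
x_7 = 2.6042, f(x_7) = 0.262069, coefficient = 2
x_8 = 2.8333, f(x_8) = 0.092052, coefficient = 2
x_9 = 3.0625, f(x_9) = 0.006243, coefficient = 2
x_10 = 3.2917, f(x_10) = 0.022354, coefficient = 2
x_11 = 3.5208, f(x_11) = 0.137059, coefficient = 2
x_12 = 3.7500, f(x_12) = 0.326682, coefficient = 1

I ≈ (0.229167/2) × 11.938476 = 1.367950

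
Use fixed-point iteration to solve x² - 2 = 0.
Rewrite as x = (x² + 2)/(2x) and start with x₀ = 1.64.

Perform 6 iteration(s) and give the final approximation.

Equation: x² - 2 = 0
Fixed-point form: x = (x² + 2)/(2x)
x₀ = 1.64

x_1 = g(1.640000) = 1.429756
x_2 = g(1.429756) = 1.414298
x_3 = g(1.414298) = 1.414214
x_4 = g(1.414214) = 1.414214
x_5 = g(1.414214) = 1.414214
x_6 = g(1.414214) = 1.414214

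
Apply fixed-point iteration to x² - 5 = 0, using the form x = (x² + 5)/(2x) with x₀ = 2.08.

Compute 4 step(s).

Equation: x² - 5 = 0
Fixed-point form: x = (x² + 5)/(2x)
x₀ = 2.08

x_1 = g(2.080000) = 2.241923
x_2 = g(2.241923) = 2.236076
x_3 = g(2.236076) = 2.236068
x_4 = g(2.236068) = 2.236068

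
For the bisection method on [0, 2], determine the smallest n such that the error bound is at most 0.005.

We need (b-a)/2^n ≤ 0.005
(2 - 0)/2^n ≤ 0.005
2/2^n ≤ 0.005
2^n ≥ 400
n ≥ log₂(400) = 8.64
n ≥ 9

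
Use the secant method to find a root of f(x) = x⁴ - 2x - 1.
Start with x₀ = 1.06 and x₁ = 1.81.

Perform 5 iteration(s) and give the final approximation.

f(x) = x⁴ - 2x - 1
x₀ = 1.06, x₁ = 1.81

Secant formula: x_{n+1} = x_n - f(x_n)(x_n - x_{n-1})/(f(x_n) - f(x_{n-1}))

Iteration 1:
  f(1.060000) = -1.857523
  f(1.810000) = 6.112831
  x_2 = 1.810000 - 6.112831×(1.810000 - 1.060000)/(6.112831 - (-1.857523))
       = 1.234791
Iteration 2:
  f(1.810000) = 6.112831
  f(1.234791) = -1.144848
  x_3 = 1.234791 - (-1.144848)×(1.234791 - 1.810000)/(-1.144848 - 6.112831)
       = 1.325526
Iteration 3:
  f(1.234791) = -1.144848
  f(1.325526) = -0.563937
  x_4 = 1.325526 - (-0.563937)×(1.325526 - 1.234791)/(-0.563937 - (-1.144848))
       = 1.413610
Iteration 4:
  f(1.325526) = -0.563937
  f(1.413610) = 0.165955
  x_5 = 1.413610 - 0.165955×(1.413610 - 1.325526)/(0.165955 - (-0.563937))
       = 1.393582
Iteration 5:
  f(1.413610) = 0.165955
  f(1.393582) = -0.015522
  x_6 = 1.393582 - (-0.015522)×(1.393582 - 1.413610)/(-0.015522 - 0.165955)
       = 1.395295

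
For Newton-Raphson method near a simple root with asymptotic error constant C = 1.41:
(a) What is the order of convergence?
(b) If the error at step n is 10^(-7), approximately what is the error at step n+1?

(a) Newton-Raphson has quadratic (order 2) convergence near simple roots.
    This means |e_{n+1}| ≈ C|e_n|².

(b) With |e_n| = 10^(-7) and C = 1.41:
    |e_{n+1}| ≈ 1.41 × (10^(-7))² = 1.41 × 10^(-14)

(a) 2 (quadratic); (b) |e_{n+1}| ≈ 1.410e-14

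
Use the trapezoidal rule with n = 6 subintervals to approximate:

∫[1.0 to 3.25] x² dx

f(x) = x²
a = 1.0, b = 3.25, n = 6
h = (b - a)/n = 0.375000

Trapezoidal rule: (h/2)[f(x₀) + 2f(x₁) + 2f(x₂) + ... + f(xₙ)]

x_0 = 1.0000, f(x_0) = 1.000000, coefficient = 1
x_1 = 1.3750, f(x_1) = 1.890625, coefficient = 2
x_2 = 1.7500, f(x_2) = 3.062500, coefficient = 2
x_3 = 2.1250, f(x_3) = 4.515625, coefficient = 2
x_4 = 2.5000, f(x_4) = 6.250000, coefficient = 2
x_5 = 2.8750, f(x_5) = 8.265625, coefficient = 2
x_6 = 3.2500, f(x_6) = 10.562500, coefficient = 1

I ≈ (0.375000/2) × 59.531250 = 11.162109
Exact value: 11.109375
Error: 0.052734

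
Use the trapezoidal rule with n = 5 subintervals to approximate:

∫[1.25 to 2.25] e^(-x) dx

f(x) = e^(-x)
a = 1.25, b = 2.25, n = 5
h = (b - a)/n = 0.200000

Trapezoidal rule: (h/2)[f(x₀) + 2f(x₁) + 2f(x₂) + ... + f(xₙ)]

x_0 = 1.2500, f(x_0) = 0.286505, coefficient = 1
x_1 = 1.4500, f(x_1) = 0.234570, coefficient = 2
x_2 = 1.6500, f(x_2) = 0.192050, coefficient = 2
x_3 = 1.8500, f(x_3) = 0.157237, coefficient = 2
x_4 = 2.0500, f(x_4) = 0.128735, coefficient = 2
x_5 = 2.2500, f(x_5) = 0.105399, coefficient = 1

I ≈ (0.200000/2) × 1.817089 = 0.181709
Exact value: 0.181106
Error: 0.000603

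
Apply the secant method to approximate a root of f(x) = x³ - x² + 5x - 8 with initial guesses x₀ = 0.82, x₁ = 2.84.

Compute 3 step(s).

f(x) = x³ - x² + 5x - 8
x₀ = 0.82, x₁ = 2.84

Secant formula: x_{n+1} = x_n - f(x_n)(x_n - x_{n-1})/(f(x_n) - f(x_{n-1}))

Iteration 1:
  f(0.820000) = -4.021032
  f(2.840000) = 21.040704
  x_2 = 2.840000 - 21.040704×(2.840000 - 0.820000)/(21.040704 - (-4.021032))
       = 1.144099
Iteration 2:
  f(2.840000) = 21.040704
  f(1.144099) = -2.090885
  x_3 = 1.144099 - (-2.090885)×(1.144099 - 2.840000)/(-2.090885 - 21.040704)
       = 1.297393
Iteration 3:
  f(1.144099) = -2.090885
  f(1.297393) = -1.012454
  x_4 = 1.297393 - (-1.012454)×(1.297393 - 1.144099)/(-1.012454 - (-2.090885))
       = 1.441309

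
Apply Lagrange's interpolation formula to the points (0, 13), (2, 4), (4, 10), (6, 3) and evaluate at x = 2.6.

Lagrange interpolation formula:
P(x) = Σ yᵢ × Lᵢ(x)
where Lᵢ(x) = Π_{j≠i} (x - xⱼ)/(xᵢ - xⱼ)

L_0(2.6) = (2.6 - 2)/(0 - 2) × (2.6 - 4)/(0 - 4) × (2.6 - 6)/(0 - 6) = -0.059500
L_1(2.6) = (2.6 - 0)/(2 - 0) × (2.6 - 4)/(2 - 4) × (2.6 - 6)/(2 - 6) = 0.773500
L_2(2.6) = (2.6 - 0)/(4 - 0) × (2.6 - 2)/(4 - 2) × (2.6 - 6)/(4 - 6) = 0.331500
L_3(2.6) = (2.6 - 0)/(6 - 0) × (2.6 - 2)/(6 - 2) × (2.6 - 4)/(6 - 4) = -0.045500

P(2.6) = 13×L_0(2.6) + 4×L_1(2.6) + 10×L_2(2.6) + 3×L_3(2.6)
P(2.6) = 5.499000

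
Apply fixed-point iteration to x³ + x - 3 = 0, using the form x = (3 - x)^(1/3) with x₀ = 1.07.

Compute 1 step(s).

Equation: x³ + x - 3 = 0
Fixed-point form: x = (3 - x)^(1/3)
x₀ = 1.07

x_1 = g(1.070000) = 1.245047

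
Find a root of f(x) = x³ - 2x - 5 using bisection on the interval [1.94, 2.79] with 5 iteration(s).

f(x) = x³ - 2x - 5
Initial interval: [1.94, 2.79]

Iteration 1:
  c_1 = (1.940000 + 2.790000)/2 = 2.365000
  f(c_1) = f(2.365000) = 3.497977
  f(a) × f(c) < 0, new interval: [1.940000, 2.365000]
Iteration 2:
  c_2 = (1.940000 + 2.365000)/2 = 2.152500
  f(c_2) = f(2.152500) = 0.668084
  f(a) × f(c) < 0, new interval: [1.940000, 2.152500]
Iteration 3:
  c_3 = (1.940000 + 2.152500)/2 = 2.046250
  f(c_3) = f(2.046250) = -0.524567
  f(a) × f(c) ≥ 0, new interval: [2.046250, 2.152500]
Iteration 4:
  c_4 = (2.046250 + 2.152500)/2 = 2.099375
  f(c_4) = f(2.099375) = 0.053984
  f(a) × f(c) < 0, new interval: [2.046250, 2.099375]
Iteration 5:
  c_5 = (2.046250 + 2.099375)/2 = 2.072812
  f(c_5) = f(2.072812) = -0.239679
  f(a) × f(c) ≥ 0, new interval: [2.072812, 2.099375]

After 5 iteration(s), the approximation is c_5 = 2.072812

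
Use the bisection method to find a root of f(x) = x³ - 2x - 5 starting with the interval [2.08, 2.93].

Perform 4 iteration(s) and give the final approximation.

f(x) = x³ - 2x - 5
Initial interval: [2.08, 2.93]

Iteration 1:
  c_1 = (2.080000 + 2.930000)/2 = 2.505000
  f(c_1) = f(2.505000) = 5.708938
  f(a) × f(c) < 0, new interval: [2.080000, 2.505000]
Iteration 2:
  c_2 = (2.080000 + 2.505000)/2 = 2.292500
  f(c_2) = f(2.292500) = 2.463363
  f(a) × f(c) < 0, new interval: [2.080000, 2.292500]
Iteration 3:
  c_3 = (2.080000 + 2.292500)/2 = 2.186250
  f(c_3) = f(2.186250) = 1.077095
  f(a) × f(c) < 0, new interval: [2.080000, 2.186250]
Iteration 4:
  c_4 = (2.080000 + 2.186250)/2 = 2.133125
  f(c_4) = f(2.133125) = 0.439943
  f(a) × f(c) < 0, new interval: [2.080000, 2.133125]

After 4 iteration(s), the approximation is c_4 = 2.133125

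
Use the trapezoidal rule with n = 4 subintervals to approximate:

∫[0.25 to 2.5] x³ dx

f(x) = x³
a = 0.25, b = 2.5, n = 4
h = (b - a)/n = 0.562500

Trapezoidal rule: (h/2)[f(x₀) + 2f(x₁) + 2f(x₂) + ... + f(xₙ)]

x_0 = 0.2500, f(x_0) = 0.015625, coefficient = 1
x_1 = 0.8125, f(x_1) = 0.536377, coefficient = 2
x_2 = 1.3750, f(x_2) = 2.599609, coefficient = 2
x_3 = 1.9375, f(x_3) = 7.273193, coefficient = 2
x_4 = 2.5000, f(x_4) = 15.625000, coefficient = 1

I ≈ (0.562500/2) × 36.458984 = 10.254089
Exact value: 9.764648
Error: 0.489441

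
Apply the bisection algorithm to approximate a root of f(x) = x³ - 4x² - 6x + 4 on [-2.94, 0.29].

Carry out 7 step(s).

f(x) = x³ - 4x² - 6x + 4
Initial interval: [-2.94, 0.29]

Iteration 1:
  c_1 = (-2.940000 + 0.290000)/2 = -1.325000
  f(c_1) = f(-1.325000) = 2.601297
  f(a) × f(c) < 0, new interval: [-2.940000, -1.325000]
Iteration 2:
  c_2 = (-2.940000 + (-1.325000))/2 = -2.132500
  f(c_2) = f(-2.132500) = -11.092889
  f(a) × f(c) ≥ 0, new interval: [-2.132500, -1.325000]
Iteration 3:
  c_3 = (-2.132500 + (-1.325000))/2 = -1.728750
  f(c_3) = f(-1.728750) = -2.748308
  f(a) × f(c) ≥ 0, new interval: [-1.728750, -1.325000]
Iteration 4:
  c_4 = (-1.728750 + (-1.325000))/2 = -1.526875
  f(c_4) = f(-1.526875) = 0.276185
  f(a) × f(c) < 0, new interval: [-1.728750, -1.526875]
Iteration 5:
  c_5 = (-1.728750 + (-1.526875))/2 = -1.627812
  f(c_5) = f(-1.627812) = -1.145554
  f(a) × f(c) ≥ 0, new interval: [-1.627812, -1.526875]
Iteration 6:
  c_6 = (-1.627812 + (-1.526875))/2 = -1.577344
  f(c_6) = f(-1.577344) = -0.412443
  f(a) × f(c) ≥ 0, new interval: [-1.577344, -1.526875]
Iteration 7:
  c_7 = (-1.577344 + (-1.526875))/2 = -1.552109
  f(c_7) = f(-1.552109) = -0.062617
  f(a) × f(c) ≥ 0, new interval: [-1.552109, -1.526875]

After 7 iteration(s), the approximation is c_7 = -1.552109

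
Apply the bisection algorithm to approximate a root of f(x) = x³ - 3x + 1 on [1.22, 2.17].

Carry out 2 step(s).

f(x) = x³ - 3x + 1
Initial interval: [1.22, 2.17]

Iteration 1:
  c_1 = (1.220000 + 2.170000)/2 = 1.695000
  f(c_1) = f(1.695000) = 0.784777
  f(a) × f(c) < 0, new interval: [1.220000, 1.695000]
Iteration 2:
  c_2 = (1.220000 + 1.695000)/2 = 1.457500
  f(c_2) = f(1.457500) = -0.276324
  f(a) × f(c) ≥ 0, new interval: [1.457500, 1.695000]

After 2 iteration(s), the approximation is c_2 = 1.457500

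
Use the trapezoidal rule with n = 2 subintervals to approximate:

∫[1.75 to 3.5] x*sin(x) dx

f(x) = x*sin(x)
a = 1.75, b = 3.5, n = 2
h = (b - a)/n = 0.875000

Trapezoidal rule: (h/2)[f(x₀) + 2f(x₁) + 2f(x₂) + ... + f(xₙ)]

x_0 = 1.7500, f(x_0) = 1.721975, coefficient = 1
x_1 = 2.6250, f(x_1) = 1.296541, coefficient = 2
x_2 = 3.5000, f(x_2) = -1.227741, coefficient = 1

I ≈ (0.875000/2) × 3.087316 = 1.350701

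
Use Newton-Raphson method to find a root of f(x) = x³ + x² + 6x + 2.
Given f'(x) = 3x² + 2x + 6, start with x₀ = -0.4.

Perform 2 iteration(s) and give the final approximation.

f(x) = x³ + x² + 6x + 2
f'(x) = 3x² + 2x + 6
x₀ = -0.4

Newton-Raphson formula: x_{n+1} = x_n - f(x_n)/f'(x_n)

Iteration 1:
  f(-0.400000) = -0.304000
  f'(-0.400000) = 5.680000
  x_1 = -0.400000 - (-0.304000)/5.680000 = -0.346479
Iteration 2:
  f(-0.346479) = -0.000420
  f'(-0.346479) = 5.667185
  x_2 = -0.346479 - (-0.000420)/5.667185 = -0.346405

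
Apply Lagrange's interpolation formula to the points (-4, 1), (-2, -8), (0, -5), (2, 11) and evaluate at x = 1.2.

Lagrange interpolation formula:
P(x) = Σ yᵢ × Lᵢ(x)
where Lᵢ(x) = Π_{j≠i} (x - xⱼ)/(xᵢ - xⱼ)

L_0(1.2) = (1.2 - (-2))/(-4 - (-2)) × (1.2 - 0)/(-4 - 0) × (1.2 - 2)/(-4 - 2) = 0.064000
L_1(1.2) = (1.2 - (-4))/(-2 - (-4)) × (1.2 - 0)/(-2 - 0) × (1.2 - 2)/(-2 - 2) = -0.312000
L_2(1.2) = (1.2 - (-4))/(0 - (-4)) × (1.2 - (-2))/(0 - (-2)) × (1.2 - 2)/(0 - 2) = 0.832000
L_3(1.2) = (1.2 - (-4))/(2 - (-4)) × (1.2 - (-2))/(2 - (-2)) × (1.2 - 0)/(2 - 0) = 0.416000

P(1.2) = 1×L_0(1.2) + (-8)×L_1(1.2) + (-5)×L_2(1.2) + 11×L_3(1.2)
P(1.2) = 2.976000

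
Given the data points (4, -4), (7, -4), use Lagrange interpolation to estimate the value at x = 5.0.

Lagrange interpolation formula:
P(x) = Σ yᵢ × Lᵢ(x)
where Lᵢ(x) = Π_{j≠i} (x - xⱼ)/(xᵢ - xⱼ)

L_0(5.0) = (5.0 - 7)/(4 - 7) = 0.666667
L_1(5.0) = (5.0 - 4)/(7 - 4) = 0.333333

P(5.0) = (-4)×L_0(5.0) + (-4)×L_1(5.0)
P(5.0) = -4.000000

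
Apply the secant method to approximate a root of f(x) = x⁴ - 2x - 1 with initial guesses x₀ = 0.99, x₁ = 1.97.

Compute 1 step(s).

f(x) = x⁴ - 2x - 1
x₀ = 0.99, x₁ = 1.97

Secant formula: x_{n+1} = x_n - f(x_n)(x_n - x_{n-1})/(f(x_n) - f(x_{n-1}))

Iteration 1:
  f(0.990000) = -2.019404
  f(1.970000) = 10.121385
  x_2 = 1.970000 - 10.121385×(1.970000 - 0.990000)/(10.121385 - (-2.019404))
       = 1.153006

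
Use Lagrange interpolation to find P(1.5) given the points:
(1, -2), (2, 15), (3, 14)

Lagrange interpolation formula:
P(x) = Σ yᵢ × Lᵢ(x)
where Lᵢ(x) = Π_{j≠i} (x - xⱼ)/(xᵢ - xⱼ)

L_0(1.5) = (1.5 - 2)/(1 - 2) × (1.5 - 3)/(1 - 3) = 0.375000
L_1(1.5) = (1.5 - 1)/(2 - 1) × (1.5 - 3)/(2 - 3) = 0.750000
L_2(1.5) = (1.5 - 1)/(3 - 1) × (1.5 - 2)/(3 - 2) = -0.125000

P(1.5) = (-2)×L_0(1.5) + 15×L_1(1.5) + 14×L_2(1.5)
P(1.5) = 8.750000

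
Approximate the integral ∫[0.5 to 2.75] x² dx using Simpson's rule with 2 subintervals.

f(x) = x²
a = 0.5, b = 2.75, n = 2
h = (b - a)/n = 1.125000

Simpson's rule: (h/3)[f(x₀) + 4f(x₁) + 2f(x₂) + ... + f(xₙ)]

x_0 = 0.5000, f(x_0) = 0.250000, coefficient = 1
x_1 = 1.6250, f(x_1) = 2.640625, coefficient = 4
x_2 = 2.7500, f(x_2) = 7.562500, coefficient = 1

I ≈ (1.125000/3) × 18.375000 = 6.890625
Exact value: 6.890625
Error: 0.000000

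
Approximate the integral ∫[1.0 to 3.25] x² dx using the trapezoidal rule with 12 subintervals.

f(x) = x²
a = 1.0, b = 3.25, n = 12
h = (b - a)/n = 0.187500

Trapezoidal rule: (h/2)[f(x₀) + 2f(x₁) + 2f(x₂) + ... + f(xₙ)]

x_0 = 1.0000, f(x_0) = 1.000000, coefficient = 1
x_1 = 1.1875, f(x_1) = 1.410156, coefficient = 2
x_2 = 1.3750, f(x_2) = 1.890625, coefficient = 2
x_3 = 1.5625, f(x_3) = 2.441406, coefficient = 2
x_4 = 1.7500, f(x_4) = 3.062500, coefficient = 2
x_5 = 1.9375, f(x_5) = 3.753906, coefficient = 2
x_6 = 2.1250, f(x_6) = 4.515625, coefficient = 2
x_7 = 2.3125, f(x_7) = 5.347656, coefficient = 2
x_8 = 2.5000, f(x_8) = 6.250000, coefficient = 2
x_9 = 2.6875, f(x_9) = 7.222656, coefficient = 2
x_10 = 2.8750, f(x_10) = 8.265625, coefficient = 2
x_11 = 3.0625, f(x_11) = 9.378906, coefficient = 2
x_12 = 3.2500, f(x_12) = 10.562500, coefficient = 1

I ≈ (0.187500/2) × 118.640625 = 11.122559
Exact value: 11.109375
Error: 0.013184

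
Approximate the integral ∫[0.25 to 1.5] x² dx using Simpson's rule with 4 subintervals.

f(x) = x²
a = 0.25, b = 1.5, n = 4
h = (b - a)/n = 0.312500

Simpson's rule: (h/3)[f(x₀) + 4f(x₁) + 2f(x₂) + ... + f(xₙ)]

x_0 = 0.2500, f(x_0) = 0.062500, coefficient = 1
x_1 = 0.5625, f(x_1) = 0.316406, coefficient = 4
x_2 = 0.8750, f(x_2) = 0.765625, coefficient = 2
x_3 = 1.1875, f(x_3) = 1.410156, coefficient = 4
x_4 = 1.5000, f(x_4) = 2.250000, coefficient = 1

I ≈ (0.312500/3) × 10.750000 = 1.119792
Exact value: 1.119792
Error: 0.000000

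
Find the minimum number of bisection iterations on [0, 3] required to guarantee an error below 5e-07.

We need (b-a)/2^n ≤ 5e-07
(3 - 0)/2^n ≤ 5e-07
3/2^n ≤ 5e-07
2^n ≥ 6000000
n ≥ log₂(6000000) = 22.52
n ≥ 23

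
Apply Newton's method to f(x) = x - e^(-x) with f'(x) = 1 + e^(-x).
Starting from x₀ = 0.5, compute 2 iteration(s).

f(x) = x - e^(-x)
f'(x) = 1 + e^(-x)
x₀ = 0.5

Newton-Raphson formula: x_{n+1} = x_n - f(x_n)/f'(x_n)

Iteration 1:
  f(0.500000) = -0.106531
  f'(0.500000) = 1.606531
  x_1 = 0.500000 - (-0.106531)/1.606531 = 0.566311
Iteration 2:
  f(0.566311) = -0.001305
  f'(0.566311) = 1.567616
  x_2 = 0.566311 - (-0.001305)/1.567616 = 0.567143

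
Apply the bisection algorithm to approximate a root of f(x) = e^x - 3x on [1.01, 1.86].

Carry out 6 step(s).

f(x) = e^x - 3x
Initial interval: [1.01, 1.86]

Iteration 1:
  c_1 = (1.010000 + 1.860000)/2 = 1.435000
  f(c_1) = f(1.435000) = -0.105355
  f(a) × f(c) ≥ 0, new interval: [1.435000, 1.860000]
Iteration 2:
  c_2 = (1.435000 + 1.860000)/2 = 1.647500
  f(c_2) = f(1.647500) = 0.251479
  f(a) × f(c) < 0, new interval: [1.435000, 1.647500]
Iteration 3:
  c_3 = (1.435000 + 1.647500)/2 = 1.541250
  f(c_3) = f(1.541250) = 0.046675
  f(a) × f(c) < 0, new interval: [1.435000, 1.541250]
Iteration 4:
  c_4 = (1.435000 + 1.541250)/2 = 1.488125
  f(c_4) = f(1.488125) = -0.035591
  f(a) × f(c) ≥ 0, new interval: [1.488125, 1.541250]
Iteration 5:
  c_5 = (1.488125 + 1.541250)/2 = 1.514687
  f(c_5) = f(1.514687) = 0.003937
  f(a) × f(c) < 0, new interval: [1.488125, 1.514687]
Iteration 6:
  c_6 = (1.488125 + 1.514687)/2 = 1.501406
  f(c_6) = f(1.501406) = -0.016223
  f(a) × f(c) ≥ 0, new interval: [1.501406, 1.514687]

After 6 iteration(s), the approximation is c_6 = 1.501406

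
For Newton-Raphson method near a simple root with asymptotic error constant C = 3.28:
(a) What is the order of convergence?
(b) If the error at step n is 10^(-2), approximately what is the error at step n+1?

(a) Newton-Raphson has quadratic (order 2) convergence near simple roots.
    This means |e_{n+1}| ≈ C|e_n|².

(b) With |e_n| = 10^(-2) and C = 3.28:
    |e_{n+1}| ≈ 3.28 × (10^(-2))² = 3.28 × 10^(-4)

(a) 2 (quadratic); (b) |e_{n+1}| ≈ 3.280e-04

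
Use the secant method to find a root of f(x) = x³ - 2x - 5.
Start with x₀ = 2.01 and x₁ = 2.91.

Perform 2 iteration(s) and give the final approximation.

f(x) = x³ - 2x - 5
x₀ = 2.01, x₁ = 2.91

Secant formula: x_{n+1} = x_n - f(x_n)(x_n - x_{n-1})/(f(x_n) - f(x_{n-1}))

Iteration 1:
  f(2.010000) = -0.899399
  f(2.910000) = 13.822171
  x_2 = 2.910000 - 13.822171×(2.910000 - 2.010000)/(13.822171 - (-0.899399))
       = 2.064985
Iteration 2:
  f(2.910000) = 13.822171
  f(2.064985) = -0.324542
  x_3 = 2.064985 - (-0.324542)×(2.064985 - 2.910000)/(-0.324542 - 13.822171)
       = 2.084370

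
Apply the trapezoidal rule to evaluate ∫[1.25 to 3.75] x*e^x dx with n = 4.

f(x) = x*e^x
a = 1.25, b = 3.75, n = 4
h = (b - a)/n = 0.625000

Trapezoidal rule: (h/2)[f(x₀) + 2f(x₁) + 2f(x₂) + ... + f(xₙ)]

x_0 = 1.2500, f(x_0) = 4.362929, coefficient = 1
x_1 = 1.8750, f(x_1) = 12.226536, coefficient = 2
x_2 = 2.5000, f(x_2) = 30.456235, coefficient = 2
x_3 = 3.1250, f(x_3) = 71.124672, coefficient = 2
x_4 = 3.7500, f(x_4) = 159.454058, coefficient = 1

I ≈ (0.625000/2) × 391.431872 = 122.322460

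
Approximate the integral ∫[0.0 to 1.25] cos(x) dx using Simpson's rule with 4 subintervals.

f(x) = cos(x)
a = 0.0, b = 1.25, n = 4
h = (b - a)/n = 0.312500

Simpson's rule: (h/3)[f(x₀) + 4f(x₁) + 2f(x₂) + ... + f(xₙ)]

x_0 = 0.0000, f(x_0) = 1.000000, coefficient = 1
x_1 = 0.3125, f(x_1) = 0.951568, coefficient = 4
x_2 = 0.6250, f(x_2) = 0.810963, coefficient = 2
x_3 = 0.9375, f(x_3) = 0.591805, coefficient = 4
x_4 = 1.2500, f(x_4) = 0.315322, coefficient = 1

I ≈ (0.312500/3) × 9.110741 = 0.949035
Exact value: 0.948985
Error: 0.000051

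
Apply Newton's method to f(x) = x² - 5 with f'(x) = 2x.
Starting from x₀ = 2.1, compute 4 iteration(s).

f(x) = x² - 5
f'(x) = 2x
x₀ = 2.1

Newton-Raphson formula: x_{n+1} = x_n - f(x_n)/f'(x_n)

Iteration 1:
  f(2.100000) = -0.590000
  f'(2.100000) = 4.200000
  x_1 = 2.100000 - (-0.590000)/4.200000 = 2.240476
Iteration 2:
  f(2.240476) = 0.019734
  f'(2.240476) = 4.480952
  x_2 = 2.240476 - 0.019734/4.480952 = 2.236072
Iteration 3:
  f(2.236072) = 0.000019
  f'(2.236072) = 4.472145
  x_3 = 2.236072 - 0.000019/4.472145 = 2.236068
Iteration 4:
  f(2.236068) = 0.000000
  f'(2.236068) = 4.472136
  x_4 = 2.236068 - 0.000000/4.472136 = 2.236068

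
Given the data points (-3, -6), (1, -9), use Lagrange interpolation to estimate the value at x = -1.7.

Lagrange interpolation formula:
P(x) = Σ yᵢ × Lᵢ(x)
where Lᵢ(x) = Π_{j≠i} (x - xⱼ)/(xᵢ - xⱼ)

L_0(-1.7) = (-1.7 - 1)/(-3 - 1) = 0.675000
L_1(-1.7) = (-1.7 - (-3))/(1 - (-3)) = 0.325000

P(-1.7) = (-6)×L_0(-1.7) + (-9)×L_1(-1.7)
P(-1.7) = -6.975000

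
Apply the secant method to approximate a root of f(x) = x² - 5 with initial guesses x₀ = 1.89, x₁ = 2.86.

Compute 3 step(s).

f(x) = x² - 5
x₀ = 1.89, x₁ = 2.86

Secant formula: x_{n+1} = x_n - f(x_n)(x_n - x_{n-1})/(f(x_n) - f(x_{n-1}))

Iteration 1:
  f(1.890000) = -1.427900
  f(2.860000) = 3.179600
  x_2 = 2.860000 - 3.179600×(2.860000 - 1.890000)/(3.179600 - (-1.427900))
       = 2.190611
Iteration 2:
  f(2.860000) = 3.179600
  f(2.190611) = -0.201226
  x_3 = 2.190611 - (-0.201226)×(2.190611 - 2.860000)/(-0.201226 - 3.179600)
       = 2.230452
Iteration 3:
  f(2.190611) = -0.201226
  f(2.230452) = -0.025082
  x_4 = 2.230452 - (-0.025082)×(2.230452 - 2.190611)/(-0.025082 - (-0.201226))
       = 2.236126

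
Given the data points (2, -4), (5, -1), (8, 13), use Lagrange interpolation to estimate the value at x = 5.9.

Lagrange interpolation formula:
P(x) = Σ yᵢ × Lᵢ(x)
where Lᵢ(x) = Π_{j≠i} (x - xⱼ)/(xᵢ - xⱼ)

L_0(5.9) = (5.9 - 5)/(2 - 5) × (5.9 - 8)/(2 - 8) = -0.105000
L_1(5.9) = (5.9 - 2)/(5 - 2) × (5.9 - 8)/(5 - 8) = 0.910000
L_2(5.9) = (5.9 - 2)/(8 - 2) × (5.9 - 5)/(8 - 5) = 0.195000

P(5.9) = (-4)×L_0(5.9) + (-1)×L_1(5.9) + 13×L_2(5.9)
P(5.9) = 2.045000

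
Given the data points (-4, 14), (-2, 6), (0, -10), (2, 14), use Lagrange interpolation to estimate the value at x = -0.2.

Lagrange interpolation formula:
P(x) = Σ yᵢ × Lᵢ(x)
where Lᵢ(x) = Π_{j≠i} (x - xⱼ)/(xᵢ - xⱼ)

L_0(-0.2) = (-0.2 - (-2))/(-4 - (-2)) × (-0.2 - 0)/(-4 - 0) × (-0.2 - 2)/(-4 - 2) = -0.016500
L_1(-0.2) = (-0.2 - (-4))/(-2 - (-4)) × (-0.2 - 0)/(-2 - 0) × (-0.2 - 2)/(-2 - 2) = 0.104500
L_2(-0.2) = (-0.2 - (-4))/(0 - (-4)) × (-0.2 - (-2))/(0 - (-2)) × (-0.2 - 2)/(0 - 2) = 0.940500
L_3(-0.2) = (-0.2 - (-4))/(2 - (-4)) × (-0.2 - (-2))/(2 - (-2)) × (-0.2 - 0)/(2 - 0) = -0.028500

P(-0.2) = 14×L_0(-0.2) + 6×L_1(-0.2) + (-10)×L_2(-0.2) + 14×L_3(-0.2)
P(-0.2) = -9.408000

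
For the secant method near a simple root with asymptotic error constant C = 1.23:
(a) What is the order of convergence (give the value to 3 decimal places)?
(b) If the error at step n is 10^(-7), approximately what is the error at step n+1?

(a) Secant method has superlinear convergence with order φ = (1+√5)/2 ≈ 1.618.
    This means |e_{n+1}| ≈ C|e_n|^1.618.

(b) With |e_n| = 10^(-7) and C = 1.23:
    |e_{n+1}| ≈ 1.23 × (10^(-7))^1.618 = 1.23 × 10^(-11.33)

(a) ≈ 1.618 (golden ratio); (b) |e_{n+1}| ≈ 5.803e-12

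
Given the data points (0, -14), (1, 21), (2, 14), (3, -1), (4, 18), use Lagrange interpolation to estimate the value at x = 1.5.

Lagrange interpolation formula:
P(x) = Σ yᵢ × Lᵢ(x)
where Lᵢ(x) = Π_{j≠i} (x - xⱼ)/(xᵢ - xⱼ)

L_0(1.5) = (1.5 - 1)/(0 - 1) × (1.5 - 2)/(0 - 2) × (1.5 - 3)/(0 - 3) × (1.5 - 4)/(0 - 4) = -0.039062
L_1(1.5) = (1.5 - 0)/(1 - 0) × (1.5 - 2)/(1 - 2) × (1.5 - 3)/(1 - 3) × (1.5 - 4)/(1 - 4) = 0.468750
L_2(1.5) = (1.5 - 0)/(2 - 0) × (1.5 - 1)/(2 - 1) × (1.5 - 3)/(2 - 3) × (1.5 - 4)/(2 - 4) = 0.703125
L_3(1.5) = (1.5 - 0)/(3 - 0) × (1.5 - 1)/(3 - 1) × (1.5 - 2)/(3 - 2) × (1.5 - 4)/(3 - 4) = -0.156250
L_4(1.5) = (1.5 - 0)/(4 - 0) × (1.5 - 1)/(4 - 1) × (1.5 - 2)/(4 - 2) × (1.5 - 3)/(4 - 3) = 0.023438

P(1.5) = (-14)×L_0(1.5) + 21×L_1(1.5) + 14×L_2(1.5) + (-1)×L_3(1.5) + 18×L_4(1.5)
P(1.5) = 20.812500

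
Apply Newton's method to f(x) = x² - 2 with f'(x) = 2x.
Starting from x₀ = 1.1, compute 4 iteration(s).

f(x) = x² - 2
f'(x) = 2x
x₀ = 1.1

Newton-Raphson formula: x_{n+1} = x_n - f(x_n)/f'(x_n)

Iteration 1:
  f(1.100000) = -0.790000
  f'(1.100000) = 2.200000
  x_1 = 1.100000 - (-0.790000)/2.200000 = 1.459091
Iteration 2:
  f(1.459091) = 0.128946
  f'(1.459091) = 2.918182
  x_2 = 1.459091 - 0.128946/2.918182 = 1.414904
Iteration 3:
  f(1.414904) = 0.001953
  f'(1.414904) = 2.829807
  x_3 = 1.414904 - 0.001953/2.829807 = 1.414214
Iteration 4:
  f(1.414214) = 0.000000
  f'(1.414214) = 2.828427
  x_4 = 1.414214 - 0.000000/2.828427 = 1.414214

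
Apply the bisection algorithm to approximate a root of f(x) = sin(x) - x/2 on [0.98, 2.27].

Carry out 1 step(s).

f(x) = sin(x) - x/2
Initial interval: [0.98, 2.27]

Iteration 1:
  c_1 = (0.980000 + 2.270000)/2 = 1.625000
  f(c_1) = f(1.625000) = 0.186031
  f(a) × f(c) ≥ 0, new interval: [1.625000, 2.270000]

After 1 iteration(s), the approximation is c_1 = 1.625000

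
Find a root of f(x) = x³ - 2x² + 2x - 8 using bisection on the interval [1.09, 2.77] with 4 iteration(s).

f(x) = x³ - 2x² + 2x - 8
Initial interval: [1.09, 2.77]

Iteration 1:
  c_1 = (1.090000 + 2.770000)/2 = 1.930000
  f(c_1) = f(1.930000) = -4.400743
  f(a) × f(c) ≥ 0, new interval: [1.930000, 2.770000]
Iteration 2:
  c_2 = (1.930000 + 2.770000)/2 = 2.350000
  f(c_2) = f(2.350000) = -1.367125
  f(a) × f(c) ≥ 0, new interval: [2.350000, 2.770000]
Iteration 3:
  c_3 = (2.350000 + 2.770000)/2 = 2.560000
  f(c_3) = f(2.560000) = 0.790016
  f(a) × f(c) < 0, new interval: [2.350000, 2.560000]
Iteration 4:
  c_4 = (2.350000 + 2.560000)/2 = 2.455000
  f(c_4) = f(2.455000) = -0.347704
  f(a) × f(c) ≥ 0, new interval: [2.455000, 2.560000]

After 4 iteration(s), the approximation is c_4 = 2.455000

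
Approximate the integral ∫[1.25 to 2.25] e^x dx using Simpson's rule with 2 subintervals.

f(x) = e^x
a = 1.25, b = 2.25, n = 2
h = (b - a)/n = 0.500000

Simpson's rule: (h/3)[f(x₀) + 4f(x₁) + 2f(x₂) + ... + f(xₙ)]

x_0 = 1.2500, f(x_0) = 3.490343, coefficient = 1
x_1 = 1.7500, f(x_1) = 5.754603, coefficient = 4
x_2 = 2.2500, f(x_2) = 9.487736, coefficient = 1

I ≈ (0.500000/3) × 35.996489 = 5.999415
Exact value: 5.997393
Error: 0.002022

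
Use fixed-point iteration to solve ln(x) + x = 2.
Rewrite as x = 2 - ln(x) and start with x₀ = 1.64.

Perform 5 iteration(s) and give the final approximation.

Equation: ln(x) + x = 2
Fixed-point form: x = 2 - ln(x)
x₀ = 1.64

x_1 = g(1.640000) = 1.505304
x_2 = g(1.505304) = 1.591005
x_3 = g(1.591005) = 1.535634
x_4 = g(1.535634) = 1.571057
x_5 = g(1.571057) = 1.548252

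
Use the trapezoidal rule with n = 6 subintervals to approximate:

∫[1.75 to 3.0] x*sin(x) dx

f(x) = x*sin(x)
a = 1.75, b = 3.0, n = 6
h = (b - a)/n = 0.208333

Trapezoidal rule: (h/2)[f(x₀) + 2f(x₁) + 2f(x₂) + ... + f(xₙ)]

x_0 = 1.7500, f(x_0) = 1.721975, coefficient = 1
x_1 = 1.9583, f(x_1) = 1.813109, coefficient = 2
x_2 = 2.1667, f(x_2) = 1.793264, coefficient = 2
x_3 = 2.3750, f(x_3) = 1.647502, coefficient = 2
x_4 = 2.5833, f(x_4) = 1.368419, coefficient = 2
x_5 = 2.7917, f(x_5) = 0.957062, coefficient = 2
x_6 = 3.0000, f(x_6) = 0.423360, coefficient = 1

I ≈ (0.208333/2) × 17.304047 = 1.802505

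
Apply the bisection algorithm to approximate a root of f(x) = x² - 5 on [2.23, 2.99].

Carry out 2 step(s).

f(x) = x² - 5
Initial interval: [2.23, 2.99]

Iteration 1:
  c_1 = (2.230000 + 2.990000)/2 = 2.610000
  f(c_1) = f(2.610000) = 1.812100
  f(a) × f(c) < 0, new interval: [2.230000, 2.610000]
Iteration 2:
  c_2 = (2.230000 + 2.610000)/2 = 2.420000
  f(c_2) = f(2.420000) = 0.856400
  f(a) × f(c) < 0, new interval: [2.230000, 2.420000]

After 2 iteration(s), the approximation is c_2 = 2.420000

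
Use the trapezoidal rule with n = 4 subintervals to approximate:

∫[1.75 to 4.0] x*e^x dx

f(x) = x*e^x
a = 1.75, b = 4.0, n = 4
h = (b - a)/n = 0.562500

Trapezoidal rule: (h/2)[f(x₀) + 2f(x₁) + 2f(x₂) + ... + f(xₙ)]

x_0 = 1.7500, f(x_0) = 10.070555, coefficient = 1
x_1 = 2.3125, f(x_1) = 23.355423, coefficient = 2
x_2 = 2.8750, f(x_2) = 50.960594, coefficient = 2
x_3 = 3.4375, f(x_3) = 106.937491, coefficient = 2
x_4 = 4.0000, f(x_4) = 218.392600, coefficient = 1

I ≈ (0.562500/2) × 590.970170 = 166.210360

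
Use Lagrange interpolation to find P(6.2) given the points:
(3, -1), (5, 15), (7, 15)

Lagrange interpolation formula:
P(x) = Σ yᵢ × Lᵢ(x)
where Lᵢ(x) = Π_{j≠i} (x - xⱼ)/(xᵢ - xⱼ)

L_0(6.2) = (6.2 - 5)/(3 - 5) × (6.2 - 7)/(3 - 7) = -0.120000
L_1(6.2) = (6.2 - 3)/(5 - 3) × (6.2 - 7)/(5 - 7) = 0.640000
L_2(6.2) = (6.2 - 3)/(7 - 3) × (6.2 - 5)/(7 - 5) = 0.480000

P(6.2) = (-1)×L_0(6.2) + 15×L_1(6.2) + 15×L_2(6.2)
P(6.2) = 16.920000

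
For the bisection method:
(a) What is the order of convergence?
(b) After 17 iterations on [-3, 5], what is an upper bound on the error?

(a) Bisection has linear (order 1) convergence; the error is halved each step.

(b) Error bound = (b-a)/2^n = (5 - (-3))/2^{17}
    = 8/2^{17}

(a) 1 (linear); (b) error ≤ 6.10e-05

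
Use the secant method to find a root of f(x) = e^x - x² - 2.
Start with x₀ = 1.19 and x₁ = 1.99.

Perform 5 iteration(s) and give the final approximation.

f(x) = e^x - x² - 2
x₀ = 1.19, x₁ = 1.99

Secant formula: x_{n+1} = x_n - f(x_n)(x_n - x_{n-1})/(f(x_n) - f(x_{n-1}))

Iteration 1:
  f(1.190000) = -0.129019
  f(1.990000) = 1.355434
  x_2 = 1.990000 - 1.355434×(1.990000 - 1.190000)/(1.355434 - (-0.129019))
       = 1.259531
Iteration 2:
  f(1.990000) = 1.355434
  f(1.259531) = -0.062650
  x_3 = 1.259531 - (-0.062650)×(1.259531 - 1.990000)/(-0.062650 - 1.355434)
       = 1.291802
Iteration 3:
  f(1.259531) = -0.062650
  f(1.291802) = -0.029413
  x_4 = 1.291802 - (-0.029413)×(1.291802 - 1.259531)/(-0.029413 - (-0.062650))
       = 1.320361
Iteration 4:
  f(1.291802) = -0.029413
  f(1.320361) = 0.001420
  x_5 = 1.320361 - 0.001420×(1.320361 - 1.291802)/(0.001420 - (-0.029413))
       = 1.319046
Iteration 5:
  f(1.320361) = 0.001420
  f(1.319046) = -0.000031
  x_6 = 1.319046 - (-0.000031)×(1.319046 - 1.320361)/(-0.000031 - 0.001420)
       = 1.319074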